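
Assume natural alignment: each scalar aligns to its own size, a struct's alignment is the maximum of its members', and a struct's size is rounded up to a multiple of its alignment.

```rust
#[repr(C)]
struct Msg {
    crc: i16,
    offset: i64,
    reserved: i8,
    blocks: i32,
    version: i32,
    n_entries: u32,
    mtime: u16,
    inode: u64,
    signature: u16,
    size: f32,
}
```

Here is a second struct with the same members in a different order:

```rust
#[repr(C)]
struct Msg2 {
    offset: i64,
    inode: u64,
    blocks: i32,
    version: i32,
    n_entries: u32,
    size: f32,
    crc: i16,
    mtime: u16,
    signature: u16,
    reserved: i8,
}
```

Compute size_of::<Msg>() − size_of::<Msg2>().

0..2  crc  (2B, 2-aligned)
2..8  -- padding (6B)
8..16  offset  (8B, 8-aligned)
16..17  reserved  (1B, 1-aligned)
17..20  -- padding (3B)
20..24  blocks  (4B, 4-aligned)
24..28  version  (4B, 4-aligned)
28..32  n_entries  (4B, 4-aligned)
32..34  mtime  (2B, 2-aligned)
34..40  -- padding (6B)
40..48  inode  (8B, 8-aligned)
48..50  signature  (2B, 2-aligned)
50..52  -- padding (2B)
52..56  size  (4B, 4-aligned)
sizeof = 56, alignof = 8
— Msg2 —
0..8  offset  (8B, 8-aligned)
8..16  inode  (8B, 8-aligned)
16..20  blocks  (4B, 4-aligned)
20..24  version  (4B, 4-aligned)
24..28  n_entries  (4B, 4-aligned)
28..32  size  (4B, 4-aligned)
32..34  crc  (2B, 2-aligned)
34..36  mtime  (2B, 2-aligned)
36..38  signature  (2B, 2-aligned)
38..39  reserved  (1B, 1-aligned)
39..40  -- tail padding (1B)
sizeof = 40, alignof = 8
56 − 40 = 16

16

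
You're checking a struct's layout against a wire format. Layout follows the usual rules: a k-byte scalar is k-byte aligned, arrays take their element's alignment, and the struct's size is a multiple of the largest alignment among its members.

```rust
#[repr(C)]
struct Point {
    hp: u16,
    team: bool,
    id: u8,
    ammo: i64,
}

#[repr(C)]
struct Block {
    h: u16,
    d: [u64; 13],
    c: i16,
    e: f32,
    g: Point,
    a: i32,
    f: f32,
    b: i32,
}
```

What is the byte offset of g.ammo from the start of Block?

128

Point: @0: hp [2B, align 2] → 2; @2: team [1B, align 1] → 3; @3: id [1B, align 1] → 4; +4 pad (align 8); @8: ammo [8B, align 8] → 16; size 16, align 8
@0: h [2B, align 2] → 2
+6 pad (align 8)
@8: d [104B, align 8] → 112
@112: c [2B, align 2] → 114
+2 pad (align 4)
@116: e [4B, align 4] → 120
@120: g [16B, align 8] → 136
within Point: ammo at 8
120 + 8 = 128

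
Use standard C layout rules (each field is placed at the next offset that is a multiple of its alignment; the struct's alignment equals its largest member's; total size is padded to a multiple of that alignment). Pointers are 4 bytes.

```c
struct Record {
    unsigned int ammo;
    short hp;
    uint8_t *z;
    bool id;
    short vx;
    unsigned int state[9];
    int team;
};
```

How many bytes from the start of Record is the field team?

52

ammo at 0 (size 4, align 4) → ends 4
hp at 4 (size 2, align 2) → ends 6
pad 2 to align 4 for z
z at 8 (size 4, align 4) → ends 12
id at 12 (size 1, align 1) → ends 13
pad 1 to align 2 for vx
vx at 14 (size 2, align 2) → ends 16
state at 16 (size 36, align 4) → ends 52
team at 52 (size 4, align 4) → ends 56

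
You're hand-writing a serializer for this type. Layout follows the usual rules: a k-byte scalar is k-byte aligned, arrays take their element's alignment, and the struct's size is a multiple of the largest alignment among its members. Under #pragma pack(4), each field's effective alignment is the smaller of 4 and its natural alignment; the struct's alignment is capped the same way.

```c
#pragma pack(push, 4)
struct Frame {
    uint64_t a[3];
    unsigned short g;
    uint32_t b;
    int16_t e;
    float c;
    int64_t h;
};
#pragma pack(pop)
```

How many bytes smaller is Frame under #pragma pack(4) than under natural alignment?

natural layout:
  0..24  a  (24B, 8-aligned)
  24..26  g  (2B, 2-aligned)
  26..28  -- padding (2B)
  28..32  b  (4B, 4-aligned)
  32..34  e  (2B, 2-aligned)
  34..36  -- padding (2B)
  36..40  c  (4B, 4-aligned)
  40..48  h  (8B, 8-aligned)
  sizeof = 48, alignof = 8
packed(4) layout:
  0..24  a  (24B, 4-aligned)
  24..26  g  (2B, 2-aligned)
  26..28  -- padding (2B)
  28..32  b  (4B, 4-aligned)
  32..34  e  (2B, 2-aligned)
  34..36  -- padding (2B)
  36..40  c  (4B, 4-aligned)
  40..48  h  (8B, 4-aligned)
  sizeof = 48, alignof = 4
48 − 48 = 0

0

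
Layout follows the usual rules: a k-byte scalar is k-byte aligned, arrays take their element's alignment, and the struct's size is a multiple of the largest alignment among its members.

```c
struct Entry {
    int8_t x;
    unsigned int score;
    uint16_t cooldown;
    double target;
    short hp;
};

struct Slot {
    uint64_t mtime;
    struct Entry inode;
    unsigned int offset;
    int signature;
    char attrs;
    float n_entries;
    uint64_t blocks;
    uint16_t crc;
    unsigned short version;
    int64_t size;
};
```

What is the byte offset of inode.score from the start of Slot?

12

Entry: x at 0 (size 1, align 1) → ends 1; pad 3 to align 4 for score; score at 4 (size 4, align 4) → ends 8; cooldown at 8 (size 2, align 2) → ends 10; pad 6 to align 8 for target; target at 16 (size 8, align 8) → ends 24; hp at 24 (size 2, align 2) → ends 26; tail pad 6 to reach multiple of 8; total 32 bytes, alignment 8
mtime at 0 (size 8, align 8) → ends 8
inode at 8 (size 32, align 8) → ends 40
within Entry: score at 4
8 + 4 = 12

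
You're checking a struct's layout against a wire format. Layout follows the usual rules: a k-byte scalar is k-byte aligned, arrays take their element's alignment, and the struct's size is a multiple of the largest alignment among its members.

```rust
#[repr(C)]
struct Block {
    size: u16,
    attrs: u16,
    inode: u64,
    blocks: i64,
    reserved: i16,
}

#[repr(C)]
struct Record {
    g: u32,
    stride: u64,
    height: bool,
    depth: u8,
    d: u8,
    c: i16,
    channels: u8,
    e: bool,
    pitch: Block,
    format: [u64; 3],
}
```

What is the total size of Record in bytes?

80 bytes

Block: @0: size [2B, align 2] → 2; @2: attrs [2B, align 2] → 4; +4 pad (align 8); @8: inode [8B, align 8] → 16; @16: blocks [8B, align 8] → 24; @24: reserved [2B, align 2] → 26; +6 tail pad (align 8); size 32, align 8
@0: g [4B, align 4] → 4
+4 pad (align 8)
@8: stride [8B, align 8] → 16
@16: height [1B, align 1] → 17
@17: depth [1B, align 1] → 18
@18: d [1B, align 1] → 19
+1 pad (align 2)
@20: c [2B, align 2] → 22
@22: channels [1B, align 1] → 23
@23: e [1B, align 1] → 24
@24: pitch [32B, align 8] → 56
@56: format [24B, align 8] → 80
size 80, align 8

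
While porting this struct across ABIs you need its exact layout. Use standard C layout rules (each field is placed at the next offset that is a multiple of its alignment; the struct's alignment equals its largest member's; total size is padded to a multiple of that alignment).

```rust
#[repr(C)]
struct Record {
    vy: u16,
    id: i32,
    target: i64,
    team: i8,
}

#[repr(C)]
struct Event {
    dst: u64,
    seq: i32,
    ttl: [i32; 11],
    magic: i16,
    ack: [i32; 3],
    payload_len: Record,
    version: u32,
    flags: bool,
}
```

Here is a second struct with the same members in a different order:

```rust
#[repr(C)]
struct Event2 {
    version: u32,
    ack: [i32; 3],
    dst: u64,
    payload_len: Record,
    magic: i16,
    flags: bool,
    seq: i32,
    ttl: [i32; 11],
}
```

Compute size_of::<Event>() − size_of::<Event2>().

Record: @0: vy [2B, align 2] → 2; +2 pad (align 4); @4: id [4B, align 4] → 8; @8: target [8B, align 8] → 16; @16: team [1B, align 1] → 17; +7 tail pad (align 8); size 24, align 8
@0: dst [8B, align 8] → 8
@8: seq [4B, align 4] → 12
@12: ttl [44B, align 4] → 56
@56: magic [2B, align 2] → 58
+2 pad (align 4)
@60: ack [12B, align 4] → 72
@72: payload_len [24B, align 8] → 96
@96: version [4B, align 4] → 100
@100: flags [1B, align 1] → 101
+3 tail pad (align 8)
size 104, align 8
— Event2 —
@0: version [4B, align 4] → 4
@4: ack [12B, align 4] → 16
@16: dst [8B, align 8] → 24
@24: payload_len [24B, align 8] → 48
@48: magic [2B, align 2] → 50
@50: flags [1B, align 1] → 51
+1 pad (align 4)
@52: seq [4B, align 4] → 56
@56: ttl [44B, align 4] → 100
+4 tail pad (align 8)
size 104, align 8
104 − 104 = 0

0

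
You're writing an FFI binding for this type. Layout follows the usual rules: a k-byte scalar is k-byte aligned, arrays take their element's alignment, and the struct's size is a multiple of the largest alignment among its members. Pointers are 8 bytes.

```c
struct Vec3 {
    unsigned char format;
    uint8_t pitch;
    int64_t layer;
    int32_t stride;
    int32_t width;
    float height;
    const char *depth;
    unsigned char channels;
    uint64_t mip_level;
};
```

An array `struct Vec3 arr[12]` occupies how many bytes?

672

@0: format [1B, align 1] → 1
@1: pitch [1B, align 1] → 2
+6 pad (align 8)
@8: layer [8B, align 8] → 16
@16: stride [4B, align 4] → 20
@20: width [4B, align 4] → 24
@24: height [4B, align 4] → 28
+4 pad (align 8)
@32: depth [8B, align 8] → 40
@40: channels [1B, align 1] → 41
+7 pad (align 8)
@48: mip_level [8B, align 8] → 56
size 56, align 8
array of 12: 12 × 56 = 672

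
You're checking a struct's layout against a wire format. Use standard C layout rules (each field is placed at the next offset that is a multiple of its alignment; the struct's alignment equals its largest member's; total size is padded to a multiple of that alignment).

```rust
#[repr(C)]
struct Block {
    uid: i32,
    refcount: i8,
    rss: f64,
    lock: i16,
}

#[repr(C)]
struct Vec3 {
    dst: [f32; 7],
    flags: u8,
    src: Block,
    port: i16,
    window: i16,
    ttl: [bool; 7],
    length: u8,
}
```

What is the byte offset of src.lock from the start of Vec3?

Block: @0: uid [4B, align 4] → 4; @4: refcount [1B, align 1] → 5; +3 pad (align 8); @8: rss [8B, align 8] → 16; @16: lock [2B, align 2] → 18; +6 tail pad (align 8); size 24, align 8
@0: dst [28B, align 4] → 28
@28: flags [1B, align 1] → 29
+3 pad (align 8)
@32: src [24B, align 8] → 56
within Block: lock at 16
32 + 16 = 48

48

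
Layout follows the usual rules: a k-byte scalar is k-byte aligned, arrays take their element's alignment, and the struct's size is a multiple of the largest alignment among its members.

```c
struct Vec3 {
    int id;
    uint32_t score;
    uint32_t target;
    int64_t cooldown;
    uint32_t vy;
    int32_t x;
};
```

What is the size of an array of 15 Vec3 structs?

480

0..4  id  (4B, 4-aligned)
4..8  score  (4B, 4-aligned)
8..12  target  (4B, 4-aligned)
12..16  -- padding (4B)
16..24  cooldown  (8B, 8-aligned)
24..28  vy  (4B, 4-aligned)
28..32  x  (4B, 4-aligned)
sizeof = 32, alignof = 8
array of 15: 15 × 32 = 480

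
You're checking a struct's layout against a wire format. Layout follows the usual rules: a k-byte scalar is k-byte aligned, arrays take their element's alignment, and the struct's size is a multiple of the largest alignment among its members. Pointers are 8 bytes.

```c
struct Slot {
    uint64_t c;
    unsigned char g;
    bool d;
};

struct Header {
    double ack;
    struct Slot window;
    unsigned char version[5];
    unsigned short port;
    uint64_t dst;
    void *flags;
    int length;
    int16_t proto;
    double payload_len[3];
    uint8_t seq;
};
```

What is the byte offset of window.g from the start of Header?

Slot: @0: c [8B, align 8] → 8; @8: g [1B, align 1] → 9; @9: d [1B, align 1] → 10; +6 tail pad (align 8); size 16, align 8
@0: ack [8B, align 8] → 8
@8: window [16B, align 8] → 24
within Slot: g at 8
8 + 8 = 16

16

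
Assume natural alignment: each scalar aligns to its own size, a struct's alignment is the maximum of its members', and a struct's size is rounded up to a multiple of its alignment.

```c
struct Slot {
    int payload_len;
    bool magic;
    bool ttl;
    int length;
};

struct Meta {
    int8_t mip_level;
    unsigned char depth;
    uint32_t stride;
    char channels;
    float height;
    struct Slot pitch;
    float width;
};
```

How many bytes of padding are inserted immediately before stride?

Slot: @0: payload_len [4B, align 4] → 4; @4: magic [1B, align 1] → 5; @5: ttl [1B, align 1] → 6; +2 pad (align 4); @8: length [4B, align 4] → 12; size 12, align 4
@0: mip_level [1B, align 1] → 1
@1: depth [1B, align 1] → 2
+2 pad (align 4)
@4: stride [4B, align 4] → 8

2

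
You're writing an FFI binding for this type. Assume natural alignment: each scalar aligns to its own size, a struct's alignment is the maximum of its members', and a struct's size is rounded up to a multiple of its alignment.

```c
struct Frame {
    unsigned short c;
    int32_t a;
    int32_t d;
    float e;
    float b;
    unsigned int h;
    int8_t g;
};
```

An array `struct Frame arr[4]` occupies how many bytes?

@0: c [2B, align 2] → 2
+2 pad (align 4)
@4: a [4B, align 4] → 8
@8: d [4B, align 4] → 12
@12: e [4B, align 4] → 16
@16: b [4B, align 4] → 20
@20: h [4B, align 4] → 24
@24: g [1B, align 1] → 25
+3 tail pad (align 4)
size 28, align 4
array of 4: 4 × 28 = 112

112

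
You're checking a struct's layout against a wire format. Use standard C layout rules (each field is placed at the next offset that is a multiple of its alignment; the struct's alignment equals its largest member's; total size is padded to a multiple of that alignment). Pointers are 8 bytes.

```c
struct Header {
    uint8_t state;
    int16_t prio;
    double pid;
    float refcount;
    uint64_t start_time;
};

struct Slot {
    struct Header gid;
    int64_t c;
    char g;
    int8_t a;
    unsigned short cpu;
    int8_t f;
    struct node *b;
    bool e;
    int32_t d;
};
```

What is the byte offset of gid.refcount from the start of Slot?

16

Header: @0: state [1B, align 1] → 1; +1 pad (align 2); @2: prio [2B, align 2] → 4; +4 pad (align 8); @8: pid [8B, align 8] → 16; @16: refcount [4B, align 4] → 20; +4 pad (align 8); @24: start_time [8B, align 8] → 32; size 32, align 8
@0: gid [32B, align 8] → 32
within Header: refcount at 16
0 + 16 = 16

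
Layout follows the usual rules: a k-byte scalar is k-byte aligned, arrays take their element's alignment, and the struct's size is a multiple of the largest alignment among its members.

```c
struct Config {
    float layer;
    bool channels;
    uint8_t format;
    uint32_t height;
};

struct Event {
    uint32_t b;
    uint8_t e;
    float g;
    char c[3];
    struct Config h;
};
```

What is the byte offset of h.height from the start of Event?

Config: @0: layer [4B, align 4] → 4; @4: channels [1B, align 1] → 5; @5: format [1B, align 1] → 6; +2 pad (align 4); @8: height [4B, align 4] → 12; size 12, align 4
@0: b [4B, align 4] → 4
@4: e [1B, align 1] → 5
+3 pad (align 4)
@8: g [4B, align 4] → 12
@12: c [3B, align 1] → 15
+1 pad (align 4)
@16: h [12B, align 4] → 28
within Config: height at 8
16 + 8 = 24

24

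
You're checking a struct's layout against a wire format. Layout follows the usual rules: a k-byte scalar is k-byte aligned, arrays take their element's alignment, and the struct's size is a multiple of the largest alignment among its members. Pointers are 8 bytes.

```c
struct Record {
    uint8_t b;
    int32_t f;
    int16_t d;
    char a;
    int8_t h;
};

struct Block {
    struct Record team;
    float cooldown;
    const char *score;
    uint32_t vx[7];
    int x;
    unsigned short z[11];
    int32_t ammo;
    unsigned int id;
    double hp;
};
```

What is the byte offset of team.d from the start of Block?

8

Record: @0: b [1B, align 1] → 1; +3 pad (align 4); @4: f [4B, align 4] → 8; @8: d [2B, align 2] → 10; @10: a [1B, align 1] → 11; @11: h [1B, align 1] → 12; size 12, align 4
@0: team [12B, align 4] → 12
within Record: d at 8
0 + 8 = 8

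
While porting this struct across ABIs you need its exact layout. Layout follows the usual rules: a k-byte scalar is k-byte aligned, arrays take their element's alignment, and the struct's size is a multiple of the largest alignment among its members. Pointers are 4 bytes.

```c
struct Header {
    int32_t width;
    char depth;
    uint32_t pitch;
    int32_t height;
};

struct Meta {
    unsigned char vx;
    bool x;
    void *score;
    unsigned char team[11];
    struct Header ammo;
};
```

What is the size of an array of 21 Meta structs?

Header: width at 0 (size 4, align 4) → ends 4; depth at 4 (size 1, align 1) → ends 5; pad 3 to align 4 for pitch; pitch at 8 (size 4, align 4) → ends 12; height at 12 (size 4, align 4) → ends 16; total 16 bytes, alignment 4
vx at 0 (size 1, align 1) → ends 1
x at 1 (size 1, align 1) → ends 2
pad 2 to align 4 for score
score at 4 (size 4, align 4) → ends 8
team at 8 (size 11, align 1) → ends 19
pad 1 to align 4 for ammo
ammo at 20 (size 16, align 4) → ends 36
total 36 bytes, alignment 4
array of 21: 21 × 36 = 756

756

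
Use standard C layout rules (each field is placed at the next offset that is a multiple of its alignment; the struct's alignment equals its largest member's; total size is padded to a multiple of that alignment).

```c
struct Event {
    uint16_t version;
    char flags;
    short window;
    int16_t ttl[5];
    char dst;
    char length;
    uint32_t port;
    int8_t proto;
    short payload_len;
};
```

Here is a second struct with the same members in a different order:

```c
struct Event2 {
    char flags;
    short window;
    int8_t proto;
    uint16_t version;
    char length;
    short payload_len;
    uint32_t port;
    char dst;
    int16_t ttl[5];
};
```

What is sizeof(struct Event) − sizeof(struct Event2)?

0

version at 0 (size 2, align 2) → ends 2
flags at 2 (size 1, align 1) → ends 3
pad 1 to align 2 for window
window at 4 (size 2, align 2) → ends 6
ttl at 6 (size 10, align 2) → ends 16
dst at 16 (size 1, align 1) → ends 17
length at 17 (size 1, align 1) → ends 18
pad 2 to align 4 for port
port at 20 (size 4, align 4) → ends 24
proto at 24 (size 1, align 1) → ends 25
pad 1 to align 2 for payload_len
payload_len at 26 (size 2, align 2) → ends 28
total 28 bytes, alignment 4
— Event2 —
flags at 0 (size 1, align 1) → ends 1
pad 1 to align 2 for window
window at 2 (size 2, align 2) → ends 4
proto at 4 (size 1, align 1) → ends 5
pad 1 to align 2 for version
version at 6 (size 2, align 2) → ends 8
length at 8 (size 1, align 1) → ends 9
pad 1 to align 2 for payload_len
payload_len at 10 (size 2, align 2) → ends 12
port at 12 (size 4, align 4) → ends 16
dst at 16 (size 1, align 1) → ends 17
pad 1 to align 2 for ttl
ttl at 18 (size 10, align 2) → ends 28
total 28 bytes, alignment 4
28 − 28 = 0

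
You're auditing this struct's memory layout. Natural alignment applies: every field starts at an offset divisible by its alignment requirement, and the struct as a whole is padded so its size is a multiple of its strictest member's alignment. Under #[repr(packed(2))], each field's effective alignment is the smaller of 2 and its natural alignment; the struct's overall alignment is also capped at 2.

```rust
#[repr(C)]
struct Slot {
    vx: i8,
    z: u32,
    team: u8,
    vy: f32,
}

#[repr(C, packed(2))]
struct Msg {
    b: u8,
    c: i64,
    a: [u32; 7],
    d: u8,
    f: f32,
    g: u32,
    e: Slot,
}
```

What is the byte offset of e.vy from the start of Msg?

Slot: 0..1  vx  (1B, 1-aligned); 1..4  -- padding (3B); 4..8  z  (4B, 4-aligned); 8..9  team  (1B, 1-aligned); 9..12  -- padding (3B); 12..16  vy  (4B, 4-aligned); sizeof = 16, alignof = 4
0..1  b  (1B, 1-aligned)
1..2  -- padding (1B)
2..10  c  (8B, 2-aligned)
10..38  a  (28B, 2-aligned)
38..39  d  (1B, 1-aligned)
39..40  -- padding (1B)
40..44  f  (4B, 2-aligned)
44..48  g  (4B, 2-aligned)
48..64  e  (16B, 2-aligned)
within Slot: vy at 12
48 + 12 = 60

60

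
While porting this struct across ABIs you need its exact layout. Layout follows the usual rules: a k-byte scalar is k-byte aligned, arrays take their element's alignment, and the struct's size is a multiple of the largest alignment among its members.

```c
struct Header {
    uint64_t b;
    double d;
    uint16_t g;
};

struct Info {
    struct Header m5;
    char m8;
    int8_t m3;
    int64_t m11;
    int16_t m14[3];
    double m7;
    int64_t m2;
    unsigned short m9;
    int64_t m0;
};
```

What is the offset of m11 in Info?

32

Header: @0: b [8B, align 8] → 8; @8: d [8B, align 8] → 16; @16: g [2B, align 2] → 18; +6 tail pad (align 8); size 24, align 8
@0: m5 [24B, align 8] → 24
@24: m8 [1B, align 1] → 25
@25: m3 [1B, align 1] → 26
+6 pad (align 8)
@32: m11 [8B, align 8] → 40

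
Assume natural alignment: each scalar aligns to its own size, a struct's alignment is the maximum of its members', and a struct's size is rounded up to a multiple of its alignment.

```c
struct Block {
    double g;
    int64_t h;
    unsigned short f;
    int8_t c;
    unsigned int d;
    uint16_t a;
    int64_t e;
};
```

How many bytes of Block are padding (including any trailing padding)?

g at 0 (size 8, align 8) → ends 8
h at 8 (size 8, align 8) → ends 16
f at 16 (size 2, align 2) → ends 18
c at 18 (size 1, align 1) → ends 19
pad 1 to align 4 for d
d at 20 (size 4, align 4) → ends 24
a at 24 (size 2, align 2) → ends 26
pad 6 to align 8 for e
e at 32 (size 8, align 8) → ends 40
total 40 bytes, alignment 8
data bytes 33, size 40 → padding 7

7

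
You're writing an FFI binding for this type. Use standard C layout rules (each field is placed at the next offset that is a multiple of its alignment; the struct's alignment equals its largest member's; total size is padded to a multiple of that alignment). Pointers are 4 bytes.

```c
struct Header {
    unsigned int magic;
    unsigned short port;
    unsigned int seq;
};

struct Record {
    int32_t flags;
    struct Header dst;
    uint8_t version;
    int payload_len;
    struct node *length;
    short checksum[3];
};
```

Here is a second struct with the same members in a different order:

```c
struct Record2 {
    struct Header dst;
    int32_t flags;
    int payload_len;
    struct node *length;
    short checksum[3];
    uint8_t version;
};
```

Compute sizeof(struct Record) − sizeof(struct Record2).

Header: 0..4  magic  (4B, 4-aligned); 4..6  port  (2B, 2-aligned); 6..8  -- padding (2B); 8..12  seq  (4B, 4-aligned); sizeof = 12, alignof = 4
0..4  flags  (4B, 4-aligned)
4..16  dst  (12B, 4-aligned)
16..17  version  (1B, 1-aligned)
17..20  -- padding (3B)
20..24  payload_len  (4B, 4-aligned)
24..28  length  (4B, 4-aligned)
28..34  checksum  (6B, 2-aligned)
34..36  -- tail padding (2B)
sizeof = 36, alignof = 4
— Record2 —
0..12  dst  (12B, 4-aligned)
12..16  flags  (4B, 4-aligned)
16..20  payload_len  (4B, 4-aligned)
20..24  length  (4B, 4-aligned)
24..30  checksum  (6B, 2-aligned)
30..31  version  (1B, 1-aligned)
31..32  -- tail padding (1B)
sizeof = 32, alignof = 4
36 − 32 = 4

4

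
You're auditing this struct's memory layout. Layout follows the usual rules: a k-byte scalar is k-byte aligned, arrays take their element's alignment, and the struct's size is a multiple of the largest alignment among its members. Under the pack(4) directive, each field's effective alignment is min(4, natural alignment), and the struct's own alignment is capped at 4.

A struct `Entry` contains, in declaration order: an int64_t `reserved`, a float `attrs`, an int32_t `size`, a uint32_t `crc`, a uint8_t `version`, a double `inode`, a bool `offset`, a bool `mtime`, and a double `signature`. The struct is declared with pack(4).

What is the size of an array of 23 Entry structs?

@0: reserved [8B, align 4] → 8
@8: attrs [4B, align 4] → 12
@12: size [4B, align 4] → 16
@16: crc [4B, align 4] → 20
@20: version [1B, align 1] → 21
+3 pad (align 4)
@24: inode [8B, align 4] → 32
@32: offset [1B, align 1] → 33
@33: mtime [1B, align 1] → 34
+2 pad (align 4)
@36: signature [8B, align 4] → 44
size 44, align 4
array of 23: 23 × 44 = 1012

1012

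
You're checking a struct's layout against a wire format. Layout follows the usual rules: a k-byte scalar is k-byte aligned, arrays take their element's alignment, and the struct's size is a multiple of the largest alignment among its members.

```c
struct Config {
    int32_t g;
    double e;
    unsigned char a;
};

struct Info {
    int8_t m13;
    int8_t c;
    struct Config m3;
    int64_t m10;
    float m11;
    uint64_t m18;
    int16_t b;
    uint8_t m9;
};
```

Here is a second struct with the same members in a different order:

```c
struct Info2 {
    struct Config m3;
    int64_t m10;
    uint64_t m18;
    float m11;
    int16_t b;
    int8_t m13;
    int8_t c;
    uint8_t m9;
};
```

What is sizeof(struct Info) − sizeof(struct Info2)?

Config: @0: g [4B, align 4] → 4; +4 pad (align 8); @8: e [8B, align 8] → 16; @16: a [1B, align 1] → 17; +7 tail pad (align 8); size 24, align 8
@0: m13 [1B, align 1] → 1
@1: c [1B, align 1] → 2
+6 pad (align 8)
@8: m3 [24B, align 8] → 32
@32: m10 [8B, align 8] → 40
@40: m11 [4B, align 4] → 44
+4 pad (align 8)
@48: m18 [8B, align 8] → 56
@56: b [2B, align 2] → 58
@58: m9 [1B, align 1] → 59
+5 tail pad (align 8)
size 64, align 8
— Info2 —
@0: m3 [24B, align 8] → 24
@24: m10 [8B, align 8] → 32
@32: m18 [8B, align 8] → 40
@40: m11 [4B, align 4] → 44
@44: b [2B, align 2] → 46
@46: m13 [1B, align 1] → 47
@47: c [1B, align 1] → 48
@48: m9 [1B, align 1] → 49
+7 tail pad (align 8)
size 56, align 8
64 − 56 = 8

8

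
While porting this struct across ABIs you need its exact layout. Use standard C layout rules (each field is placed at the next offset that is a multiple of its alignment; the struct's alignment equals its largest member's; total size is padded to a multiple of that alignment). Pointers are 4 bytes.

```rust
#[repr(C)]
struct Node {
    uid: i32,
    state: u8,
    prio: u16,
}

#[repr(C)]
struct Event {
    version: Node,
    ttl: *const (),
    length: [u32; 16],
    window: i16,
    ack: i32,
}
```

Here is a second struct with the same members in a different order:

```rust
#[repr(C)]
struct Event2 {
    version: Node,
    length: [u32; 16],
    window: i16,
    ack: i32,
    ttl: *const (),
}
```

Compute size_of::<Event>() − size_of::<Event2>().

Node: 0..4  uid  (4B, 4-aligned); 4..5  state  (1B, 1-aligned); 5..6  -- padding (1B); 6..8  prio  (2B, 2-aligned); sizeof = 8, alignof = 4
0..8  version  (8B, 4-aligned)
8..12  ttl  (4B, 4-aligned)
12..76  length  (64B, 4-aligned)
76..78  window  (2B, 2-aligned)
78..80  -- padding (2B)
80..84  ack  (4B, 4-aligned)
sizeof = 84, alignof = 4
— Event2 —
0..8  version  (8B, 4-aligned)
8..72  length  (64B, 4-aligned)
72..74  window  (2B, 2-aligned)
74..76  -- padding (2B)
76..80  ack  (4B, 4-aligned)
80..84  ttl  (4B, 4-aligned)
sizeof = 84, alignof = 4
84 − 84 = 0

0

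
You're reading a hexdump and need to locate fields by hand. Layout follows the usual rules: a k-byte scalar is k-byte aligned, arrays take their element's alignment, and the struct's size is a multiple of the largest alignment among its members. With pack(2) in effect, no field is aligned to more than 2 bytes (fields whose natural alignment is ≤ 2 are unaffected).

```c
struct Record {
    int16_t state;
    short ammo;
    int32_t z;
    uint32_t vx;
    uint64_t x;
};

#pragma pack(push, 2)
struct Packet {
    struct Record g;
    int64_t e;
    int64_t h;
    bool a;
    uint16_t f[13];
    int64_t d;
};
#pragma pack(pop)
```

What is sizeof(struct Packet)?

76 bytes

Record: 0..2  state  (2B, 2-aligned); 2..4  ammo  (2B, 2-aligned); 4..8  z  (4B, 4-aligned); 8..12  vx  (4B, 4-aligned); 12..16  -- padding (4B); 16..24  x  (8B, 8-aligned); sizeof = 24, alignof = 8
0..24  g  (24B, 2-aligned)
24..32  e  (8B, 2-aligned)
32..40  h  (8B, 2-aligned)
40..41  a  (1B, 1-aligned)
41..42  -- padding (1B)
42..68  f  (26B, 2-aligned)
68..76  d  (8B, 2-aligned)
sizeof = 76, alignof = 2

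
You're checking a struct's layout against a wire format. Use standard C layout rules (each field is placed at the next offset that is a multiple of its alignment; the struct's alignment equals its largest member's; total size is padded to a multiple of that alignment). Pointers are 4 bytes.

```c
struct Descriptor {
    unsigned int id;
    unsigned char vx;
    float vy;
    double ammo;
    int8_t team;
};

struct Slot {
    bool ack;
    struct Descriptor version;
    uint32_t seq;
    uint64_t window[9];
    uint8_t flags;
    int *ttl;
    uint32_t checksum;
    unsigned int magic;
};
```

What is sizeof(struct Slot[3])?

Descriptor: 0..4  id  (4B, 4-aligned); 4..5  vx  (1B, 1-aligned); 5..8  -- padding (3B); 8..12  vy  (4B, 4-aligned); 12..16  -- padding (4B); 16..24  ammo  (8B, 8-aligned); 24..25  team  (1B, 1-aligned); 25..32  -- tail padding (7B); sizeof = 32, alignof = 8
0..1  ack  (1B, 1-aligned)
1..8  -- padding (7B)
8..40  version  (32B, 8-aligned)
40..44  seq  (4B, 4-aligned)
44..48  -- padding (4B)
48..120  window  (72B, 8-aligned)
120..121  flags  (1B, 1-aligned)
121..124  -- padding (3B)
124..128  ttl  (4B, 4-aligned)
128..132  checksum  (4B, 4-aligned)
132..136  magic  (4B, 4-aligned)
sizeof = 136, alignof = 8
array of 3: 3 × 136 = 408

408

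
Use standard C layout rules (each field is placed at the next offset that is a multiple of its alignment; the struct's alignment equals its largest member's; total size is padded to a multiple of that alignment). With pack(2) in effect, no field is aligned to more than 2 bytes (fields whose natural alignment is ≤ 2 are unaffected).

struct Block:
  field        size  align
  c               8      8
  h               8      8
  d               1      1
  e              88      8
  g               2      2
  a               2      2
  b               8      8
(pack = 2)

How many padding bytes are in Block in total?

0..8  c  (8B, 2-aligned)
8..16  h  (8B, 2-aligned)
16..17  d  (1B, 1-aligned)
17..18  -- padding (1B)
18..106  e  (88B, 2-aligned)
106..108  g  (2B, 2-aligned)
108..110  a  (2B, 2-aligned)
110..118  b  (8B, 2-aligned)
sizeof = 118, alignof = 2
data bytes 117, size 118 → padding 1

1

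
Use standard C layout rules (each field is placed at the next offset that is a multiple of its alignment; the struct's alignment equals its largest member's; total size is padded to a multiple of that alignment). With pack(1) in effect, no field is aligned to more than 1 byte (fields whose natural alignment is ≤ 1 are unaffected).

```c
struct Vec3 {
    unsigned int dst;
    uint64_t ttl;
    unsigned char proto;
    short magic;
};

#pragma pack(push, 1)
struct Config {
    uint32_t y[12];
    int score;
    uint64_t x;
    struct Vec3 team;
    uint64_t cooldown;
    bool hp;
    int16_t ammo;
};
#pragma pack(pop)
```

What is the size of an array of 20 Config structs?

1900

Vec3: @0: dst [4B, align 4] → 4; +4 pad (align 8); @8: ttl [8B, align 8] → 16; @16: proto [1B, align 1] → 17; +1 pad (align 2); @18: magic [2B, align 2] → 20; +4 tail pad (align 8); size 24, align 8
@0: y [48B, align 1] → 48
@48: score [4B, align 1] → 52
@52: x [8B, align 1] → 60
@60: team [24B, align 1] → 84
@84: cooldown [8B, align 1] → 92
@92: hp [1B, align 1] → 93
@93: ammo [2B, align 1] → 95
size 95, align 1
array of 20: 20 × 95 = 1900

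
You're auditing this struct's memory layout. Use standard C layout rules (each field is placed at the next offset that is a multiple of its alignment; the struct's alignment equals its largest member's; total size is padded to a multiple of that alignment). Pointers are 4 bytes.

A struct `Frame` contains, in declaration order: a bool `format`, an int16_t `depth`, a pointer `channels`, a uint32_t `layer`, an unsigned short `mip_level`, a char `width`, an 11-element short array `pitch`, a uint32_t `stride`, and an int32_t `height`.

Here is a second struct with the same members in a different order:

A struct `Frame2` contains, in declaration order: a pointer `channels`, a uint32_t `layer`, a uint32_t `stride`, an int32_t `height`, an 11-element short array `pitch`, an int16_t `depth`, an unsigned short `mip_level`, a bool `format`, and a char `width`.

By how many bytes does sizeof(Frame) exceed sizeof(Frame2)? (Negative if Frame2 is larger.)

0..1  format  (1B, 1-aligned)
1..2  -- padding (1B)
2..4  depth  (2B, 2-aligned)
4..8  channels  (4B, 4-aligned)
8..12  layer  (4B, 4-aligned)
12..14  mip_level  (2B, 2-aligned)
14..15  width  (1B, 1-aligned)
15..16  -- padding (1B)
16..38  pitch  (22B, 2-aligned)
38..40  -- padding (2B)
40..44  stride  (4B, 4-aligned)
44..48  height  (4B, 4-aligned)
sizeof = 48, alignof = 4
— Frame2 —
0..4  channels  (4B, 4-aligned)
4..8  layer  (4B, 4-aligned)
8..12  stride  (4B, 4-aligned)
12..16  height  (4B, 4-aligned)
16..38  pitch  (22B, 2-aligned)
38..40  depth  (2B, 2-aligned)
40..42  mip_level  (2B, 2-aligned)
42..43  format  (1B, 1-aligned)
43..44  width  (1B, 1-aligned)
sizeof = 44, alignof = 4
48 − 44 = 4

4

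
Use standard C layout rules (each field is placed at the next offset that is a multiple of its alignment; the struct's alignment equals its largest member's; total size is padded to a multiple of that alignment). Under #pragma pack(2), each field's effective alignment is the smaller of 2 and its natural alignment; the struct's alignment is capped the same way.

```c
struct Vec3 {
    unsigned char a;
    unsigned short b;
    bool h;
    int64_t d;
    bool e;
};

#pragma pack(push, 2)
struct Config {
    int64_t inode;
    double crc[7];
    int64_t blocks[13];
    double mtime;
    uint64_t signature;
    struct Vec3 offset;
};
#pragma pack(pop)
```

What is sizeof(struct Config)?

Vec3: a at 0 (size 1, align 1) → ends 1; pad 1 to align 2 for b; b at 2 (size 2, align 2) → ends 4; h at 4 (size 1, align 1) → ends 5; pad 3 to align 8 for d; d at 8 (size 8, align 8) → ends 16; e at 16 (size 1, align 1) → ends 17; tail pad 7 to reach multiple of 8; total 24 bytes, alignment 8
inode at 0 (size 8, align 2) → ends 8
crc at 8 (size 56, align 2) → ends 64
blocks at 64 (size 104, align 2) → ends 168
mtime at 168 (size 8, align 2) → ends 176
signature at 176 (size 8, align 2) → ends 184
offset at 184 (size 24, align 2) → ends 208
total 208 bytes, alignment 2

208 bytes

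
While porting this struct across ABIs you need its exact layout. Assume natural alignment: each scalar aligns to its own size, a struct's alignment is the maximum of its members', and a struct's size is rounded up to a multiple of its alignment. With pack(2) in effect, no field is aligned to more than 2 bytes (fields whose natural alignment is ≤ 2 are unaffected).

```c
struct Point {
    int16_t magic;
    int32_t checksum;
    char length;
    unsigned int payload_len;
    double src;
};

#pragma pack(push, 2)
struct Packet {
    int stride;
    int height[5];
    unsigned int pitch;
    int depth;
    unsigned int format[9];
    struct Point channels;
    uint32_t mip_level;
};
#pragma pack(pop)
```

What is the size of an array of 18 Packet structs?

1728

Point: 0..2  magic  (2B, 2-aligned); 2..4  -- padding (2B); 4..8  checksum  (4B, 4-aligned); 8..9  length  (1B, 1-aligned); 9..12  -- padding (3B); 12..16  payload_len  (4B, 4-aligned); 16..24  src  (8B, 8-aligned); sizeof = 24, alignof = 8
0..4  stride  (4B, 2-aligned)
4..24  height  (20B, 2-aligned)
24..28  pitch  (4B, 2-aligned)
28..32  depth  (4B, 2-aligned)
32..68  format  (36B, 2-aligned)
68..92  channels  (24B, 2-aligned)
92..96  mip_level  (4B, 2-aligned)
sizeof = 96, alignof = 2
array of 18: 18 × 96 = 1728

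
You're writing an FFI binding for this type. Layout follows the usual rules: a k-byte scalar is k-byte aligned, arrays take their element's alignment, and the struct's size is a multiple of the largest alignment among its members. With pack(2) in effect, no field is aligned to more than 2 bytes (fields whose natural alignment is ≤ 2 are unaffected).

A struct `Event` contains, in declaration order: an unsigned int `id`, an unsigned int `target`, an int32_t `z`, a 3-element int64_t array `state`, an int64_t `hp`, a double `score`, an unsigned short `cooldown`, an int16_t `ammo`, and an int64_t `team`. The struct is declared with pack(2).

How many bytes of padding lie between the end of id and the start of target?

0

id at 0 (size 4, align 2) → ends 4
target at 4 (size 4, align 2) → ends 8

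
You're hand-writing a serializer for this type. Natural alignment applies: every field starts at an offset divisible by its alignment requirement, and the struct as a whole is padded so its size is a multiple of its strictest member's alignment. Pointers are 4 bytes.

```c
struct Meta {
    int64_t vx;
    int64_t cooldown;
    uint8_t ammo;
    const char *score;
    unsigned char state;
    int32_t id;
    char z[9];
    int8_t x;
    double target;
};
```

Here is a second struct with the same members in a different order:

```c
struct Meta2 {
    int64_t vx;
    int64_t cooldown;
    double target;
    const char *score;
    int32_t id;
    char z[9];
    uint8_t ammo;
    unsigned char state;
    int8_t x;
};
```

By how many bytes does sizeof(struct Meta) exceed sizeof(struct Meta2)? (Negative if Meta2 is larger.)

vx at 0 (size 8, align 8) → ends 8
cooldown at 8 (size 8, align 8) → ends 16
ammo at 16 (size 1, align 1) → ends 17
pad 3 to align 4 for score
score at 20 (size 4, align 4) → ends 24
state at 24 (size 1, align 1) → ends 25
pad 3 to align 4 for id
id at 28 (size 4, align 4) → ends 32
z at 32 (size 9, align 1) → ends 41
x at 41 (size 1, align 1) → ends 42
pad 6 to align 8 for target
target at 48 (size 8, align 8) → ends 56
total 56 bytes, alignment 8
— Meta2 —
vx at 0 (size 8, align 8) → ends 8
cooldown at 8 (size 8, align 8) → ends 16
target at 16 (size 8, align 8) → ends 24
score at 24 (size 4, align 4) → ends 28
id at 28 (size 4, align 4) → ends 32
z at 32 (size 9, align 1) → ends 41
ammo at 41 (size 1, align 1) → ends 42
state at 42 (size 1, align 1) → ends 43
x at 43 (size 1, align 1) → ends 44
tail pad 4 to reach multiple of 8
total 48 bytes, alignment 8
56 − 48 = 8

8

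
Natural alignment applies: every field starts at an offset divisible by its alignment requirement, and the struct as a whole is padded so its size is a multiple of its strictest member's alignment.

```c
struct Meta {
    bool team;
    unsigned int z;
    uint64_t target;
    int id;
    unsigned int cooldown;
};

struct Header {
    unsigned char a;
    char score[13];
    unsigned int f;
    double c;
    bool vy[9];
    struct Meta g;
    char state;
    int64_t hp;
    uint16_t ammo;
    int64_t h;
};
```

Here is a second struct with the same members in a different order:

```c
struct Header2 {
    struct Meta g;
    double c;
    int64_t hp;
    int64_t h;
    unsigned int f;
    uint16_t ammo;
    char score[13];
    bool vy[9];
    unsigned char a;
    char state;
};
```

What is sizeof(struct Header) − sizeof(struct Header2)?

Meta: team at 0 (size 1, align 1) → ends 1; pad 3 to align 4 for z; z at 4 (size 4, align 4) → ends 8; target at 8 (size 8, align 8) → ends 16; id at 16 (size 4, align 4) → ends 20; cooldown at 20 (size 4, align 4) → ends 24; total 24 bytes, alignment 8
a at 0 (size 1, align 1) → ends 1
score at 1 (size 13, align 1) → ends 14
pad 2 to align 4 for f
f at 16 (size 4, align 4) → ends 20
pad 4 to align 8 for c
c at 24 (size 8, align 8) → ends 32
vy at 32 (size 9, align 1) → ends 41
pad 7 to align 8 for g
g at 48 (size 24, align 8) → ends 72
state at 72 (size 1, align 1) → ends 73
pad 7 to align 8 for hp
hp at 80 (size 8, align 8) → ends 88
ammo at 88 (size 2, align 2) → ends 90
pad 6 to align 8 for h
h at 96 (size 8, align 8) → ends 104
total 104 bytes, alignment 8
— Header2 —
g at 0 (size 24, align 8) → ends 24
c at 24 (size 8, align 8) → ends 32
hp at 32 (size 8, align 8) → ends 40
h at 40 (size 8, align 8) → ends 48
f at 48 (size 4, align 4) → ends 52
ammo at 52 (size 2, align 2) → ends 54
score at 54 (size 13, align 1) → ends 67
vy at 67 (size 9, align 1) → ends 76
a at 76 (size 1, align 1) → ends 77
state at 77 (size 1, align 1) → ends 78
tail pad 2 to reach multiple of 8
total 80 bytes, alignment 8
104 − 80 = 24

24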